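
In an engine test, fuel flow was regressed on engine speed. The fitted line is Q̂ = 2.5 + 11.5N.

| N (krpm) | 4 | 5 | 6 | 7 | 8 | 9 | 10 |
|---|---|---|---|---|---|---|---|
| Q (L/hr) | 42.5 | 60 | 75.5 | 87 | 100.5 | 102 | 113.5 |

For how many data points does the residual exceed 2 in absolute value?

6

N=4: Q̂ = 2.5 + 11.5·4 = 48.5; e = 42.5 − 48.5 = -6
N=5: Q̂ = 2.5 + 11.5·5 = 60; e = 60 − 60 = 0
N=6: Q̂ = 2.5 + 11.5·6 = 71.5; e = 75.5 − 71.5 = 4
N=7: Q̂ = 2.5 + 11.5·7 = 83; e = 87 − 83 = 4
N=8: Q̂ = 2.5 + 11.5·8 = 94.5; e = 100.5 − 94.5 = 6
N=9: Q̂ = 2.5 + 11.5·9 = 106; e = 102 − 106 = -4
N=10: Q̂ = 2.5 + 11.5·10 = 117.5; e = 113.5 − 117.5 = -4
|e| > 2: N=4 (|e|=6), N=6 (|e|=4), N=7 (|e|=4), N=8 (|e|=6), N=9 (|e|=4), N=10 (|e|=4) → 6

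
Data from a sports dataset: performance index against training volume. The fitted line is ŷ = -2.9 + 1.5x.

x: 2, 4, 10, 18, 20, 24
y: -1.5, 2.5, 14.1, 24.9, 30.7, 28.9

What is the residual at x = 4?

ŷ = -2.9 + 1.5·4 = 3.1
e = 2.5 − 3.1 = -0.6

e = -0.6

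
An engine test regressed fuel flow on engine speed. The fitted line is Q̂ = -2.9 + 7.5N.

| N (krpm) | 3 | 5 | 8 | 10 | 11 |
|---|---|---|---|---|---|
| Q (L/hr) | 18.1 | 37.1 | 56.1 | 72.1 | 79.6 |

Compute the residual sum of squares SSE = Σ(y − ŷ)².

SSE = 9.5

N=3: Q̂ = -2.9 + 7.5·3 = 19.6; e = 18.1 − 19.6 = -1.5
N=5: Q̂ = -2.9 + 7.5·5 = 34.6; e = 37.1 − 34.6 = 2.5
N=8: Q̂ = -2.9 + 7.5·8 = 57.1; e = 56.1 − 57.1 = -1
N=10: Q̂ = -2.9 + 7.5·10 = 72.1; e = 72.1 − 72.1 = 0
N=11: Q̂ = -2.9 + 7.5·11 = 79.6; e = 79.6 − 79.6 = 0
SSE = 2.25 + 6.25 + 1 + 0 + 0 = 9.5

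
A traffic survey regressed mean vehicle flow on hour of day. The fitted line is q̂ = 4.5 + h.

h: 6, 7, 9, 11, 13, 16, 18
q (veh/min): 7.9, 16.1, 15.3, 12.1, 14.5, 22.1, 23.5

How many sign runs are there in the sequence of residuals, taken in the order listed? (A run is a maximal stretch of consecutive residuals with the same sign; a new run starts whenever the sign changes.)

h=6: q̂ = 4.5 + 6 = 10.5; r = 7.9 − 10.5 = -2.6
h=7: q̂ = 4.5 + 7 = 11.5; r = 16.1 − 11.5 = 4.6
h=9: q̂ = 4.5 + 9 = 13.5; r = 15.3 − 13.5 = 1.8
h=11: q̂ = 4.5 + 11 = 15.5; r = 12.1 − 15.5 = -3.4
h=13: q̂ = 4.5 + 13 = 17.5; r = 14.5 − 17.5 = -3
h=16: q̂ = 4.5 + 16 = 20.5; r = 22.1 − 20.5 = 1.6
h=18: q̂ = 4.5 + 18 = 22.5; r = 23.5 − 22.5 = 1
Signs: − + + − − + +
Runs: −×1, +×2, −×2, +×2 → 4

4 runs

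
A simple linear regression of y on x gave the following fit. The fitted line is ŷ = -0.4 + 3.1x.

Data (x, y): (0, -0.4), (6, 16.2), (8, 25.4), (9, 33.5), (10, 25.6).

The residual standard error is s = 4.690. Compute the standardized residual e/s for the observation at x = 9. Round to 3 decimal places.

ŷ = -0.4 + 3.1·9 = 27.5
e = 33.5 − 27.5 = 6
e/s = 6 / 4.690 = 1.279

1.279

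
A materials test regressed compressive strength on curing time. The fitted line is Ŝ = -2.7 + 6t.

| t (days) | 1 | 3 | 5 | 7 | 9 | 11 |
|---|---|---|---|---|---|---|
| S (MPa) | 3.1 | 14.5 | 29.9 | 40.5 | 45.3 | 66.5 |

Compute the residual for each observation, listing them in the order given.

-0.2, -0.8, 2.6, 1.2, -6, 3.2

t=1: Ŝ = -2.7 + 6·1 = 3.3; r = 3.1 − 3.3 = -0.2
t=3: Ŝ = -2.7 + 6·3 = 15.3; r = 14.5 − 15.3 = -0.8
t=5: Ŝ = -2.7 + 6·5 = 27.3; r = 29.9 − 27.3 = 2.6
t=7: Ŝ = -2.7 + 6·7 = 39.3; r = 40.5 − 39.3 = 1.2
t=9: Ŝ = -2.7 + 6·9 = 51.3; r = 45.3 − 51.3 = -6
t=11: Ŝ = -2.7 + 6·11 = 63.3; r = 66.5 − 63.3 = 3.2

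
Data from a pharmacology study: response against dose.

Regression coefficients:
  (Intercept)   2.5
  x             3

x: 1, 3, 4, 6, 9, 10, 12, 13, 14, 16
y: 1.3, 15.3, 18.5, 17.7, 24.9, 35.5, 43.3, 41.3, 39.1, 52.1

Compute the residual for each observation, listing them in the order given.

x=1: ŷ = 2.5 + 3·1 = 5.5; e = 1.3 − 5.5 = -4.2
x=3: ŷ = 2.5 + 3·3 = 11.5; e = 15.3 − 11.5 = 3.8
x=4: ŷ = 2.5 + 3·4 = 14.5; e = 18.5 − 14.5 = 4
x=6: ŷ = 2.5 + 3·6 = 20.5; e = 17.7 − 20.5 = -2.8
x=9: ŷ = 2.5 + 3·9 = 29.5; e = 24.9 − 29.5 = -4.6
x=10: ŷ = 2.5 + 3·10 = 32.5; e = 35.5 − 32.5 = 3
x=12: ŷ = 2.5 + 3·12 = 38.5; e = 43.3 − 38.5 = 4.8
x=13: ŷ = 2.5 + 3·13 = 41.5; e = 41.3 − 41.5 = -0.2
x=14: ŷ = 2.5 + 3·14 = 44.5; e = 39.1 − 44.5 = -5.4
x=16: ŷ = 2.5 + 3·16 = 50.5; e = 52.1 − 50.5 = 1.6

-4.2, 3.8, 4, -2.8, -4.6, 3, 4.8, -0.2, -5.4, 1.6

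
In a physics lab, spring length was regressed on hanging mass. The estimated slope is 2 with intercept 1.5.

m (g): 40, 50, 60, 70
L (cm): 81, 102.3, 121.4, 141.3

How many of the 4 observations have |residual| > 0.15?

3

m=40: ŷ = 1.5 + 2·40 = 81.5; r = 81 − 81.5 = -0.5
m=50: ŷ = 1.5 + 2·50 = 101.5; r = 102.3 − 101.5 = 0.8
m=60: ŷ = 1.5 + 2·60 = 121.5; r = 121.4 − 121.5 = -0.1
m=70: ŷ = 1.5 + 2·70 = 141.5; r = 141.3 − 141.5 = -0.2
|r| > 0.15: m=40 (|r|=0.5), m=50 (|r|=0.8), m=70 (|r|=0.2) → 3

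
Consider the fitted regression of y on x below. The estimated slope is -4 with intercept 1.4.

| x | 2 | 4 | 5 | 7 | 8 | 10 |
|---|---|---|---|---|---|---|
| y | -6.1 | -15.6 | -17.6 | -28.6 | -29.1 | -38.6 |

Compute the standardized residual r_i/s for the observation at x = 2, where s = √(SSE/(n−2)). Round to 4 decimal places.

0.3430

x=2: ŷ = 1.4 − 4·2 = -6.6; r = -6.1 − (-6.6) = 0.5
x=4: ŷ = 1.4 − 4·4 = -14.6; r = -15.6 − (-14.6) = -1
x=5: ŷ = 1.4 − 4·5 = -18.6; r = -17.6 − (-18.6) = 1
x=7: ŷ = 1.4 − 4·7 = -26.6; r = -28.6 − (-26.6) = -2
x=8: ŷ = 1.4 − 4·8 = -30.6; r = -29.1 − (-30.6) = 1.5
x=10: ŷ = 1.4 − 4·10 = -38.6; r = -38.6 − (-38.6) = 0
SSE = 0.25 + 1 + 1 + 4 + 2.25 + 0 = 8.5
s = √(8.5/4) = 1.45774
r/s = 0.5 / 1.45774 = 0.3430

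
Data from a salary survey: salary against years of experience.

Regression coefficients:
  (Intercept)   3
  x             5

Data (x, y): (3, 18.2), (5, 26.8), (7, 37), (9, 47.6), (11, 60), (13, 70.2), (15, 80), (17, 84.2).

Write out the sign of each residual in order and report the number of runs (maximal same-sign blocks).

4 runs

x=3: ŷ = 3 + 5·3 = 18; e = 18.2 − 18 = 0.2
x=5: ŷ = 3 + 5·5 = 28; e = 26.8 − 28 = -1.2
x=7: ŷ = 3 + 5·7 = 38; e = 37 − 38 = -1
x=9: ŷ = 3 + 5·9 = 48; e = 47.6 − 48 = -0.4
x=11: ŷ = 3 + 5·11 = 58; e = 60 − 58 = 2
x=13: ŷ = 3 + 5·13 = 68; e = 70.2 − 68 = 2.2
x=15: ŷ = 3 + 5·15 = 78; e = 80 − 78 = 2
x=17: ŷ = 3 + 5·17 = 88; e = 84.2 − 88 = -3.8
Signs: + − − − + + + −
Runs: +×1, −×3, +×3, −×1 → 4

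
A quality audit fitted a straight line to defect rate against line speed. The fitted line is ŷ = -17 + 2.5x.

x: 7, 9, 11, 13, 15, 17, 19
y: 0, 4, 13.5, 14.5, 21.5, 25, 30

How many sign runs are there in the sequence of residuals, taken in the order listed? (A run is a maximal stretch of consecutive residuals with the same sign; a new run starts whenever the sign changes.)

x=7: ŷ = -17 + 2.5·7 = 0.5; r = 0 − 0.5 = -0.5
x=9: ŷ = -17 + 2.5·9 = 5.5; r = 4 − 5.5 = -1.5
x=11: ŷ = -17 + 2.5·11 = 10.5; r = 13.5 − 10.5 = 3
x=13: ŷ = -17 + 2.5·13 = 15.5; r = 14.5 − 15.5 = -1
x=15: ŷ = -17 + 2.5·15 = 20.5; r = 21.5 − 20.5 = 1
x=17: ŷ = -17 + 2.5·17 = 25.5; r = 25 − 25.5 = -0.5
x=19: ŷ = -17 + 2.5·19 = 30.5; r = 30 − 30.5 = -0.5
Signs: − − + − + − −
Runs: −×2, +×1, −×1, +×1, −×2 → 5

5 runs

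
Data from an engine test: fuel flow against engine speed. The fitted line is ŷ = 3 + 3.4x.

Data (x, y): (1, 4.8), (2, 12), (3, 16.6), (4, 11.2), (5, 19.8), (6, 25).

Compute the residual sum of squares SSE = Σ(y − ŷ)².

SSE = 50.72

x=1: ŷ = 3 + 3.4·1 = 6.4; r = 4.8 − 6.4 = -1.6
x=2: ŷ = 3 + 3.4·2 = 9.8; r = 12 − 9.8 = 2.2
x=3: ŷ = 3 + 3.4·3 = 13.2; r = 16.6 − 13.2 = 3.4
x=4: ŷ = 3 + 3.4·4 = 16.6; r = 11.2 − 16.6 = -5.4
x=5: ŷ = 3 + 3.4·5 = 20; r = 19.8 − 20 = -0.2
x=6: ŷ = 3 + 3.4·6 = 23.4; r = 25 − 23.4 = 1.6
SSE = 2.56 + 4.84 + 11.56 + 29.16 + 0.04 + 2.56 = 50.72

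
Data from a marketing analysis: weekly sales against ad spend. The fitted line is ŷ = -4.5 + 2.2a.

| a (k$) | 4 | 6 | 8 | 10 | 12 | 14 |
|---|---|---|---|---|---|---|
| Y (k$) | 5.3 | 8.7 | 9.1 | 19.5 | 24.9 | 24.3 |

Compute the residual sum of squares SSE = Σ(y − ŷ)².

SSE = 34

a=4: ŷ = -4.5 + 2.2·4 = 4.3; e = 5.3 − 4.3 = 1
a=6: ŷ = -4.5 + 2.2·6 = 8.7; e = 8.7 − 8.7 = 0
a=8: ŷ = -4.5 + 2.2·8 = 13.1; e = 9.1 − 13.1 = -4
a=10: ŷ = -4.5 + 2.2·10 = 17.5; e = 19.5 − 17.5 = 2
a=12: ŷ = -4.5 + 2.2·12 = 21.9; e = 24.9 − 21.9 = 3
a=14: ŷ = -4.5 + 2.2·14 = 26.3; e = 24.3 − 26.3 = -2
SSE = 1 + 0 + 16 + 4 + 9 + 4 = 34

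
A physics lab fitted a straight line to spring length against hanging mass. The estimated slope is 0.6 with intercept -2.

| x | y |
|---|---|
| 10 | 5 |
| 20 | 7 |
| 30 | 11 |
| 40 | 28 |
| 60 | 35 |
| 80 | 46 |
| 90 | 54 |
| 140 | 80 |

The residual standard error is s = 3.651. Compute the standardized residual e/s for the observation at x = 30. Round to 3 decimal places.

-1.369

ŷ = -2 + 0.6·30 = 16
e = 11 − 16 = -5
e/s = -5 / 3.651 = -1.369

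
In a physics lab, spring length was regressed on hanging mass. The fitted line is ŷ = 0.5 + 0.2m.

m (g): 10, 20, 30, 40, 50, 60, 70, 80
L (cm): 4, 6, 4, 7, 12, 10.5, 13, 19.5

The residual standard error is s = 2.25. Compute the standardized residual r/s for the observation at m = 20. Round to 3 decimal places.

0.667

ŷ = 0.5 + 0.2·20 = 4.5
r = 6 − 4.5 = 1.5
r/s = 1.5 / 2.25 = 0.667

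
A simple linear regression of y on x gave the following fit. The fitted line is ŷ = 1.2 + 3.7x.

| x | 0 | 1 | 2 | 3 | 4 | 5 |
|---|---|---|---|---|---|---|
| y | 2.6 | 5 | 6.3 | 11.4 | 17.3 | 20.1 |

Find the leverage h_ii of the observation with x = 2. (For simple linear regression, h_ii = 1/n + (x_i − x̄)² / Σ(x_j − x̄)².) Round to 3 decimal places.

x̄ = (0 + 1 + 2 + 3 + 4 + 5)/6 = 2.5
Σ(x − x̄)² = 6.25 + 2.25 + 0.25 + 0.25 + 2.25 + 6.25 = 17.5
h = 1/6 + (-0.5)²/17.5 = 0.166667 + 0.0142857 = 0.181

h = 0.181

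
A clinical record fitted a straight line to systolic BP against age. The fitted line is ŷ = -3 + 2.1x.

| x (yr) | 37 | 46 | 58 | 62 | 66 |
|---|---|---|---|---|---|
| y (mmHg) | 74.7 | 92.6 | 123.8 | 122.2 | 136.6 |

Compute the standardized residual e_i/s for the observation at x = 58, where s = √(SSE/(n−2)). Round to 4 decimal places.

1.2010

x=37: ŷ = -3 + 2.1·37 = 74.7; e = 74.7 − 74.7 = 0
x=46: ŷ = -3 + 2.1·46 = 93.6; e = 92.6 − 93.6 = -1
x=58: ŷ = -3 + 2.1·58 = 118.8; e = 123.8 − 118.8 = 5
x=62: ŷ = -3 + 2.1·62 = 127.2; e = 122.2 − 127.2 = -5
x=66: ŷ = -3 + 2.1·66 = 135.6; e = 136.6 − 135.6 = 1
SSE = 0 + 1 + 25 + 25 + 1 = 52
s = √(52/3) = 4.16333
e/s = 5 / 4.16333 = 1.2010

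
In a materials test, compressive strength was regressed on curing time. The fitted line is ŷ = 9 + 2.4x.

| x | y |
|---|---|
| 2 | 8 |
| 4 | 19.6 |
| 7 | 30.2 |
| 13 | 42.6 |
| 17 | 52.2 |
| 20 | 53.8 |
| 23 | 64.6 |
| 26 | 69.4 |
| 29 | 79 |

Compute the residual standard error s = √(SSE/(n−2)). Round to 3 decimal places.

x=2: ŷ = 9 + 2.4·2 = 13.8; e = 8 − 13.8 = -5.8
x=4: ŷ = 9 + 2.4·4 = 18.6; e = 19.6 − 18.6 = 1
x=7: ŷ = 9 + 2.4·7 = 25.8; e = 30.2 − 25.8 = 4.4
x=13: ŷ = 9 + 2.4·13 = 40.2; e = 42.6 − 40.2 = 2.4
x=17: ŷ = 9 + 2.4·17 = 49.8; e = 52.2 − 49.8 = 2.4
x=20: ŷ = 9 + 2.4·20 = 57; e = 53.8 − 57 = -3.2
x=23: ŷ = 9 + 2.4·23 = 64.2; e = 64.6 − 64.2 = 0.4
x=26: ŷ = 9 + 2.4·26 = 71.4; e = 69.4 − 71.4 = -2
x=29: ŷ = 9 + 2.4·29 = 78.6; e = 79 − 78.6 = 0.4
SSE = 33.64 + 1 + 19.36 + 5.76 + 5.76 + 10.24 + 0.16 + 4 + 0.16 = 80.08
s = √(80.08/7) = √11.44 ≈ 3.382

s = 3.382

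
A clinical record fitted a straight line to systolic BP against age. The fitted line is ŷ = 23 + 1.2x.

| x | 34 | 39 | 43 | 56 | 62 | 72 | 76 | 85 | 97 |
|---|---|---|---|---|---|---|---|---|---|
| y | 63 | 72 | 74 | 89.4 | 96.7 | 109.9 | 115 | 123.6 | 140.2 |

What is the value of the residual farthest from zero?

r = 2.2

x=34: ŷ = 23 + 1.2·34 = 63.8; r = 63 − 63.8 = -0.8
x=39: ŷ = 23 + 1.2·39 = 69.8; r = 72 − 69.8 = 2.2
x=43: ŷ = 23 + 1.2·43 = 74.6; r = 74 − 74.6 = -0.6
x=56: ŷ = 23 + 1.2·56 = 90.2; r = 89.4 − 90.2 = -0.8
x=62: ŷ = 23 + 1.2·62 = 97.4; r = 96.7 − 97.4 = -0.7
x=72: ŷ = 23 + 1.2·72 = 109.4; r = 109.9 − 109.4 = 0.5
x=76: ŷ = 23 + 1.2·76 = 114.2; r = 115 − 114.2 = 0.8
x=85: ŷ = 23 + 1.2·85 = 125; r = 123.6 − 125 = -1.4
x=97: ŷ = 23 + 1.2·97 = 139.4; r = 140.2 − 139.4 = 0.8
Largest |r| is 2.2 at x = 39, residual 2.2.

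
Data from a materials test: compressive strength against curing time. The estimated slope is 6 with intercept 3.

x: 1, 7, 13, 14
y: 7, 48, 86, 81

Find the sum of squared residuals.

x=1: ŷ = 3 + 6·1 = 9; r = 7 − 9 = -2
x=7: ŷ = 3 + 6·7 = 45; r = 48 − 45 = 3
x=13: ŷ = 3 + 6·13 = 81; r = 86 − 81 = 5
x=14: ŷ = 3 + 6·14 = 87; r = 81 − 87 = -6
SSE = 4 + 9 + 25 + 36 = 74

SSE = 74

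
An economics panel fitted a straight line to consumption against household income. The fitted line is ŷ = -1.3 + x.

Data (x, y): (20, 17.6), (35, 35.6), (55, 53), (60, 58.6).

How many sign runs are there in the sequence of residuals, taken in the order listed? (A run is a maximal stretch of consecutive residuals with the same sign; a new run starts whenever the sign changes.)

x=20: ŷ = -1.3 + 20 = 18.7; e = 17.6 − 18.7 = -1.1
x=35: ŷ = -1.3 + 35 = 33.7; e = 35.6 − 33.7 = 1.9
x=55: ŷ = -1.3 + 55 = 53.7; e = 53 − 53.7 = -0.7
x=60: ŷ = -1.3 + 60 = 58.7; e = 58.6 − 58.7 = -0.1
Signs: − + − −
Runs: −×1, +×1, −×2 → 3

3 runs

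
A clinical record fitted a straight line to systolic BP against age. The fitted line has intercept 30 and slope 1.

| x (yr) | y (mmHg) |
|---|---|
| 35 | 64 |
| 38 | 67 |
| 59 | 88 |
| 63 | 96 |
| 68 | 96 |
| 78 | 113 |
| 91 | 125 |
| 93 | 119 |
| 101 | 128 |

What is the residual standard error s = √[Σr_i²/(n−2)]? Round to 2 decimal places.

x=35: ŷ = 30 + 35 = 65; r = 64 − 65 = -1
x=38: ŷ = 30 + 38 = 68; r = 67 − 68 = -1
x=59: ŷ = 30 + 59 = 89; r = 88 − 89 = -1
x=63: ŷ = 30 + 63 = 93; r = 96 − 93 = 3
x=68: ŷ = 30 + 68 = 98; r = 96 − 98 = -2
x=78: ŷ = 30 + 78 = 108; r = 113 − 108 = 5
x=91: ŷ = 30 + 91 = 121; r = 125 − 121 = 4
x=93: ŷ = 30 + 93 = 123; r = 119 − 123 = -4
x=101: ŷ = 30 + 101 = 131; r = 128 − 131 = -3
SSE = 1 + 1 + 1 + 9 + 4 + 25 + 16 + 16 + 9 = 82
s = √(82/7) = √11.7143 ≈ 3.42

s = 3.42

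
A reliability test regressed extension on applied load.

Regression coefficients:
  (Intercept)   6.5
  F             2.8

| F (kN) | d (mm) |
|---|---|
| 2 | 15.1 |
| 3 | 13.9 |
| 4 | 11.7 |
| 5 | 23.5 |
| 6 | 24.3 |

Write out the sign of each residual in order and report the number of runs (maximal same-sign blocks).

3 runs

F=2: ŷ = 6.5 + 2.8·2 = 12.1; e = 15.1 − 12.1 = 3
F=3: ŷ = 6.5 + 2.8·3 = 14.9; e = 13.9 − 14.9 = -1
F=4: ŷ = 6.5 + 2.8·4 = 17.7; e = 11.7 − 17.7 = -6
F=5: ŷ = 6.5 + 2.8·5 = 20.5; e = 23.5 − 20.5 = 3
F=6: ŷ = 6.5 + 2.8·6 = 23.3; e = 24.3 − 23.3 = 1
Signs: + − − + +
Runs: +×1, −×2, +×2 → 3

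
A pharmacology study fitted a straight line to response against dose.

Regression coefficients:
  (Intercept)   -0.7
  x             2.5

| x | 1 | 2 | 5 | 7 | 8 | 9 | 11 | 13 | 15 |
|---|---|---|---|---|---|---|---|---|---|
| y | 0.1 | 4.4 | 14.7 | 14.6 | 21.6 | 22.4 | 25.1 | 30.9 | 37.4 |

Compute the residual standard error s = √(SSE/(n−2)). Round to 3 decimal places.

x=1: ŷ = -0.7 + 2.5·1 = 1.8; e = 0.1 − 1.8 = -1.7
x=2: ŷ = -0.7 + 2.5·2 = 4.3; e = 4.4 − 4.3 = 0.1
x=5: ŷ = -0.7 + 2.5·5 = 11.8; e = 14.7 − 11.8 = 2.9
x=7: ŷ = -0.7 + 2.5·7 = 16.8; e = 14.6 − 16.8 = -2.2
x=8: ŷ = -0.7 + 2.5·8 = 19.3; e = 21.6 − 19.3 = 2.3
x=9: ŷ = -0.7 + 2.5·9 = 21.8; e = 22.4 − 21.8 = 0.6
x=11: ŷ = -0.7 + 2.5·11 = 26.8; e = 25.1 − 26.8 = -1.7
x=13: ŷ = -0.7 + 2.5·13 = 31.8; e = 30.9 − 31.8 = -0.9
x=15: ŷ = -0.7 + 2.5·15 = 36.8; e = 37.4 − 36.8 = 0.6
SSE = 2.89 + 0.01 + 8.41 + 4.84 + 5.29 + 0.36 + 2.89 + 0.81 + 0.36 = 25.86
s = √(25.86/7) = √3.69429 ≈ 1.922

s = 1.922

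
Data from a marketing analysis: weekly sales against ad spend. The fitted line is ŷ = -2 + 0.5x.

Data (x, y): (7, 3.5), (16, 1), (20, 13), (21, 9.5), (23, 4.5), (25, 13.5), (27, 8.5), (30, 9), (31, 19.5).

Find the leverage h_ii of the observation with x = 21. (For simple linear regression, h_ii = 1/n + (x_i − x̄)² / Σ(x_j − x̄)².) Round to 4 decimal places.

x̄ = (7 + 16 + 20 + 21 + 23 + 25 + 27 + 30 + 31)/9 = 22.2222
Σ(x − x̄)² = 231.716 + 38.716 + 4.93827 + 1.49383 + 0.604938 + 7.71605 + 22.8272 + 60.4938 + 77.0494 = 445.556
h = 1/9 + (-1.22222)²/445.556 = 0.111111 + 0.00335273 = 0.1145

h = 0.1145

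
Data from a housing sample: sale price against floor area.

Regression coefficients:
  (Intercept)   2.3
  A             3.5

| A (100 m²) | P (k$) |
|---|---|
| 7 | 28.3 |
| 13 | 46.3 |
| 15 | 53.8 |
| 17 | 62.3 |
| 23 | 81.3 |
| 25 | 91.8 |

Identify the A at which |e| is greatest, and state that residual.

A=7: ŷ = 2.3 + 3.5·7 = 26.8; e = 28.3 − 26.8 = 1.5
A=13: ŷ = 2.3 + 3.5·13 = 47.8; e = 46.3 − 47.8 = -1.5
A=15: ŷ = 2.3 + 3.5·15 = 54.8; e = 53.8 − 54.8 = -1
A=17: ŷ = 2.3 + 3.5·17 = 61.8; e = 62.3 − 61.8 = 0.5
A=23: ŷ = 2.3 + 3.5·23 = 82.8; e = 81.3 − 82.8 = -1.5
A=25: ŷ = 2.3 + 3.5·25 = 89.8; e = 91.8 − 89.8 = 2
Largest |e| is 2 at A = 25, residual 2.

A = 25, e = 2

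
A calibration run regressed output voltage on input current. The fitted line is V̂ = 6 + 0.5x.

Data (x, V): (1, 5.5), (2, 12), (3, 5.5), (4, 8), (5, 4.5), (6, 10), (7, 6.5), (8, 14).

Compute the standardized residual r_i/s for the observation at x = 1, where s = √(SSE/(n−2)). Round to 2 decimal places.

-0.29

x=1: V̂ = 6 + 0.5·1 = 6.5; r = 5.5 − 6.5 = -1
x=2: V̂ = 6 + 0.5·2 = 7; r = 12 − 7 = 5
x=3: V̂ = 6 + 0.5·3 = 7.5; r = 5.5 − 7.5 = -2
x=4: V̂ = 6 + 0.5·4 = 8; r = 8 − 8 = 0
x=5: V̂ = 6 + 0.5·5 = 8.5; r = 4.5 − 8.5 = -4
x=6: V̂ = 6 + 0.5·6 = 9; r = 10 − 9 = 1
x=7: V̂ = 6 + 0.5·7 = 9.5; r = 6.5 − 9.5 = -3
x=8: V̂ = 6 + 0.5·8 = 10; r = 14 − 10 = 4
SSE = 1 + 25 + 4 + 0 + 16 + 1 + 9 + 16 = 72
s = √(72/6) = 3.4641
r/s = -1 / 3.4641 = -0.29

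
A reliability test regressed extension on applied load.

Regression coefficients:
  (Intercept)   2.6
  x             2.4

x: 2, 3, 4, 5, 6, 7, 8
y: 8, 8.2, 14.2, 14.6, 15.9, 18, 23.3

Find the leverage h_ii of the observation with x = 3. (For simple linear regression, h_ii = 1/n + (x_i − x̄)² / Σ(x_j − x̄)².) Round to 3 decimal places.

x̄ = (2 + 3 + 4 + 5 + 6 + 7 + 8)/7 = 5
Σ(x − x̄)² = 9 + 4 + 1 + 0 + 1 + 4 + 9 = 28
h = 1/7 + (-2)²/28 = 0.142857 + 0.142857 = 0.286

h = 0.286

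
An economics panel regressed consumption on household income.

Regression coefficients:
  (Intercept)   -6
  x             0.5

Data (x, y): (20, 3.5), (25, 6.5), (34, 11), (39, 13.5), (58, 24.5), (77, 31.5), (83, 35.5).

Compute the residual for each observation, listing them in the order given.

-0.5, 0, 0, 0, 1.5, -1, 0

x=20: ŷ = -6 + 0.5·20 = 4; e = 3.5 − 4 = -0.5
x=25: ŷ = -6 + 0.5·25 = 6.5; e = 6.5 − 6.5 = 0
x=34: ŷ = -6 + 0.5·34 = 11; e = 11 − 11 = 0
x=39: ŷ = -6 + 0.5·39 = 13.5; e = 13.5 − 13.5 = 0
x=58: ŷ = -6 + 0.5·58 = 23; e = 24.5 − 23 = 1.5
x=77: ŷ = -6 + 0.5·77 = 32.5; e = 31.5 − 32.5 = -1
x=83: ŷ = -6 + 0.5·83 = 35.5; e = 35.5 − 35.5 = 0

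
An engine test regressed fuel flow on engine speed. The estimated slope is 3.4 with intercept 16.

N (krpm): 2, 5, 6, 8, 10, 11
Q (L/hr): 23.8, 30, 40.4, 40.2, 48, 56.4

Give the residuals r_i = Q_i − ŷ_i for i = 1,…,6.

N=2: ŷ = 16 + 3.4·2 = 22.8; r = 23.8 − 22.8 = 1
N=5: ŷ = 16 + 3.4·5 = 33; r = 30 − 33 = -3
N=6: ŷ = 16 + 3.4·6 = 36.4; r = 40.4 − 36.4 = 4
N=8: ŷ = 16 + 3.4·8 = 43.2; r = 40.2 − 43.2 = -3
N=10: ŷ = 16 + 3.4·10 = 50; r = 48 − 50 = -2
N=11: ŷ = 16 + 3.4·11 = 53.4; r = 56.4 − 53.4 = 3

1, -3, 4, -3, -2, 3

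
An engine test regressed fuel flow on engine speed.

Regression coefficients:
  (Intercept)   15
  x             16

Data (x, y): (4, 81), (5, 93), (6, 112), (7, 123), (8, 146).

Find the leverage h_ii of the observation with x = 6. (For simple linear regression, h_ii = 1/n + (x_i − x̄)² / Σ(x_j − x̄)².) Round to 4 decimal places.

h = 0.2000

x̄ = (4 + 5 + 6 + 7 + 8)/5 = 6
Σ(x − x̄)² = 4 + 1 + 0 + 1 + 4 = 10
h = 1/5 + (0)²/10 = 0.2 + 0 = 0.2000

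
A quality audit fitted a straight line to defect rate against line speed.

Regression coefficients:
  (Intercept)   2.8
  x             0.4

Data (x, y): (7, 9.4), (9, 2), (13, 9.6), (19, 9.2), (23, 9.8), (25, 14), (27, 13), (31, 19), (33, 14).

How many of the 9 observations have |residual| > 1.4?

x=7: ŷ = 2.8 + 0.4·7 = 5.6; e = 9.4 − 5.6 = 3.8
x=9: ŷ = 2.8 + 0.4·9 = 6.4; e = 2 − 6.4 = -4.4
x=13: ŷ = 2.8 + 0.4·13 = 8; e = 9.6 − 8 = 1.6
x=19: ŷ = 2.8 + 0.4·19 = 10.4; e = 9.2 − 10.4 = -1.2
x=23: ŷ = 2.8 + 0.4·23 = 12; e = 9.8 − 12 = -2.2
x=25: ŷ = 2.8 + 0.4·25 = 12.8; e = 14 − 12.8 = 1.2
x=27: ŷ = 2.8 + 0.4·27 = 13.6; e = 13 − 13.6 = -0.6
x=31: ŷ = 2.8 + 0.4·31 = 15.2; e = 19 − 15.2 = 3.8
x=33: ŷ = 2.8 + 0.4·33 = 16; e = 14 − 16 = -2
|e| > 1.4: x=7 (|e|=3.8), x=9 (|e|=4.4), x=13 (|e|=1.6), x=23 (|e|=2.2), x=31 (|e|=3.8), x=33 (|e|=2) → 6

6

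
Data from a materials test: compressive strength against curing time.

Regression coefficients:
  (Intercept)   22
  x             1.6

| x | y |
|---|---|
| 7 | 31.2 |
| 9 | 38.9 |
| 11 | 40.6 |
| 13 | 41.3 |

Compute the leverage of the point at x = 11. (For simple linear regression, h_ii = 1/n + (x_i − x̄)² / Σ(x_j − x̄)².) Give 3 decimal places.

x̄ = (7 + 9 + 11 + 13)/4 = 10
Σ(x − x̄)² = 9 + 1 + 1 + 9 = 20
h = 1/4 + (1)²/20 = 0.25 + 0.05 = 0.300

h = 0.300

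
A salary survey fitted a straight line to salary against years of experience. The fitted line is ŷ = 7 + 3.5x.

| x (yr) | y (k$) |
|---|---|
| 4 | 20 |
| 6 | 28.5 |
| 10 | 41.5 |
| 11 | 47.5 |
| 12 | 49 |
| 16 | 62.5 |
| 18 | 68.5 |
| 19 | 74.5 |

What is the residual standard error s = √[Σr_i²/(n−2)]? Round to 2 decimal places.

s = 1.22

x=4: ŷ = 7 + 3.5·4 = 21; r = 20 − 21 = -1
x=6: ŷ = 7 + 3.5·6 = 28; r = 28.5 − 28 = 0.5
x=10: ŷ = 7 + 3.5·10 = 42; r = 41.5 − 42 = -0.5
x=11: ŷ = 7 + 3.5·11 = 45.5; r = 47.5 − 45.5 = 2
x=12: ŷ = 7 + 3.5·12 = 49; r = 49 − 49 = 0
x=16: ŷ = 7 + 3.5·16 = 63; r = 62.5 − 63 = -0.5
x=18: ŷ = 7 + 3.5·18 = 70; r = 68.5 − 70 = -1.5
x=19: ŷ = 7 + 3.5·19 = 73.5; r = 74.5 − 73.5 = 1
SSE = 1 + 0.25 + 0.25 + 4 + 0 + 0.25 + 2.25 + 1 = 9
s = √(9/6) = √1.5 ≈ 1.22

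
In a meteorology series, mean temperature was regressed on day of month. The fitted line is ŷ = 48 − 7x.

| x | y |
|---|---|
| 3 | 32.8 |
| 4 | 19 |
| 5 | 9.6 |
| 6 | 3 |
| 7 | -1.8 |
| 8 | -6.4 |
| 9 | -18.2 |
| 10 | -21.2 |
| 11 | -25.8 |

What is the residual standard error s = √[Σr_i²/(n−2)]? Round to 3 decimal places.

x=3: ŷ = 48 − 7·3 = 27; r = 32.8 − 27 = 5.8
x=4: ŷ = 48 − 7·4 = 20; r = 19 − 20 = -1
x=5: ŷ = 48 − 7·5 = 13; r = 9.6 − 13 = -3.4
x=6: ŷ = 48 − 7·6 = 6; r = 3 − 6 = -3
x=7: ŷ = 48 − 7·7 = -1; r = -1.8 − (-1) = -0.8
x=8: ŷ = 48 − 7·8 = -8; r = -6.4 − (-8) = 1.6
x=9: ŷ = 48 − 7·9 = -15; r = -18.2 − (-15) = -3.2
x=10: ŷ = 48 − 7·10 = -22; r = -21.2 − (-22) = 0.8
x=11: ŷ = 48 − 7·11 = -29; r = -25.8 − (-29) = 3.2
SSE = 33.64 + 1 + 11.56 + 9 + 0.64 + 2.56 + 10.24 + 0.64 + 10.24 = 79.52
s = √(79.52/7) = √11.36 ≈ 3.370

s = 3.370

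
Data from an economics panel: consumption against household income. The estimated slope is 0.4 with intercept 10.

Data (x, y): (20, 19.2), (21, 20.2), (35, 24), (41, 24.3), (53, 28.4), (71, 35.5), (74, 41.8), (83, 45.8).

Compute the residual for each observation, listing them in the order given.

x=20: ŷ = 10 + 0.4·20 = 18; e = 19.2 − 18 = 1.2
x=21: ŷ = 10 + 0.4·21 = 18.4; e = 20.2 − 18.4 = 1.8
x=35: ŷ = 10 + 0.4·35 = 24; e = 24 − 24 = 0
x=41: ŷ = 10 + 0.4·41 = 26.4; e = 24.3 − 26.4 = -2.1
x=53: ŷ = 10 + 0.4·53 = 31.2; e = 28.4 − 31.2 = -2.8
x=71: ŷ = 10 + 0.4·71 = 38.4; e = 35.5 − 38.4 = -2.9
x=74: ŷ = 10 + 0.4·74 = 39.6; e = 41.8 − 39.6 = 2.2
x=83: ŷ = 10 + 0.4·83 = 43.2; e = 45.8 − 43.2 = 2.6

1.2, 1.8, 0, -2.1, -2.8, -2.9, 2.2, 2.6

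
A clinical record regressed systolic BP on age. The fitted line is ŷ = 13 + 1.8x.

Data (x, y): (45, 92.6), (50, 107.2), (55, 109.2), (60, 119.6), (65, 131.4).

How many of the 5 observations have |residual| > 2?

x=45: ŷ = 13 + 1.8·45 = 94; r = 92.6 − 94 = -1.4
x=50: ŷ = 13 + 1.8·50 = 103; r = 107.2 − 103 = 4.2
x=55: ŷ = 13 + 1.8·55 = 112; r = 109.2 − 112 = -2.8
x=60: ŷ = 13 + 1.8·60 = 121; r = 119.6 − 121 = -1.4
x=65: ŷ = 13 + 1.8·65 = 130; r = 131.4 − 130 = 1.4
|r| > 2: x=50 (|r|=4.2), x=55 (|r|=2.8) → 2

2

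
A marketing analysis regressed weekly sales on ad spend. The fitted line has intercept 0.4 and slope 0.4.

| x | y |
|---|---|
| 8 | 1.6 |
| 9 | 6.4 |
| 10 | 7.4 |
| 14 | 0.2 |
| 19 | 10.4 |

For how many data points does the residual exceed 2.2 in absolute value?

4

x=8: ŷ = 0.4 + 0.4·8 = 3.6; e = 1.6 − 3.6 = -2
x=9: ŷ = 0.4 + 0.4·9 = 4; e = 6.4 − 4 = 2.4
x=10: ŷ = 0.4 + 0.4·10 = 4.4; e = 7.4 − 4.4 = 3
x=14: ŷ = 0.4 + 0.4·14 = 6; e = 0.2 − 6 = -5.8
x=19: ŷ = 0.4 + 0.4·19 = 8; e = 10.4 − 8 = 2.4
|e| > 2.2: x=9 (|e|=2.4), x=10 (|e|=3), x=14 (|e|=5.8), x=19 (|e|=2.4) → 4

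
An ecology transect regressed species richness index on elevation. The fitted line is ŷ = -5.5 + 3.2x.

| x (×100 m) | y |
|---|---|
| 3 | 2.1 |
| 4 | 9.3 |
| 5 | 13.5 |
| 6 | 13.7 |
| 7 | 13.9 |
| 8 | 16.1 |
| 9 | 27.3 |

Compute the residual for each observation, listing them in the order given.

-2, 2, 3, 0, -3, -4, 4

x=3: ŷ = -5.5 + 3.2·3 = 4.1; e = 2.1 − 4.1 = -2
x=4: ŷ = -5.5 + 3.2·4 = 7.3; e = 9.3 − 7.3 = 2
x=5: ŷ = -5.5 + 3.2·5 = 10.5; e = 13.5 − 10.5 = 3
x=6: ŷ = -5.5 + 3.2·6 = 13.7; e = 13.7 − 13.7 = 0
x=7: ŷ = -5.5 + 3.2·7 = 16.9; e = 13.9 − 16.9 = -3
x=8: ŷ = -5.5 + 3.2·8 = 20.1; e = 16.1 − 20.1 = -4
x=9: ŷ = -5.5 + 3.2·9 = 23.3; e = 27.3 − 23.3 = 4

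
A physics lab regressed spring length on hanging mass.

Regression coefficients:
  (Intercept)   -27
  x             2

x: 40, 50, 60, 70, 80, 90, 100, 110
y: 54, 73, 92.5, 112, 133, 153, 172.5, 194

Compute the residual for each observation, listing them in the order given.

1, 0, -0.5, -1, 0, 0, -0.5, 1

x=40: ŷ = -27 + 2·40 = 53; e = 54 − 53 = 1
x=50: ŷ = -27 + 2·50 = 73; e = 73 − 73 = 0
x=60: ŷ = -27 + 2·60 = 93; e = 92.5 − 93 = -0.5
x=70: ŷ = -27 + 2·70 = 113; e = 112 − 113 = -1
x=80: ŷ = -27 + 2·80 = 133; e = 133 − 133 = 0
x=90: ŷ = -27 + 2·90 = 153; e = 153 − 153 = 0
x=100: ŷ = -27 + 2·100 = 173; e = 172.5 − 173 = -0.5
x=110: ŷ = -27 + 2·110 = 193; e = 194 − 193 = 1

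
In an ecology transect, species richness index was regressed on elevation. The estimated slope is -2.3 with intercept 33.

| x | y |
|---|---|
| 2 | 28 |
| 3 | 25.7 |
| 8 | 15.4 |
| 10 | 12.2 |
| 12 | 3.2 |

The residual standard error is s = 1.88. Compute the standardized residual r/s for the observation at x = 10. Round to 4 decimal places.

ŷ = 33 − 2.3·10 = 10
r = 12.2 − 10 = 2.2
r/s = 2.2 / 1.88 = 1.1702

1.1702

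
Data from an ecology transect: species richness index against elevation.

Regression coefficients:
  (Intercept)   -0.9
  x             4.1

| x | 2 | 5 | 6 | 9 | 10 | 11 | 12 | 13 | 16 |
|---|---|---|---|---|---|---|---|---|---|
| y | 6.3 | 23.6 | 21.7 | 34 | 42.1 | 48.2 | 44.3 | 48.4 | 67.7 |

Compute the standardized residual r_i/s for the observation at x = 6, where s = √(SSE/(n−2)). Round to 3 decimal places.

x=2: ŷ = -0.9 + 4.1·2 = 7.3; r = 6.3 − 7.3 = -1
x=5: ŷ = -0.9 + 4.1·5 = 19.6; r = 23.6 − 19.6 = 4
x=6: ŷ = -0.9 + 4.1·6 = 23.7; r = 21.7 − 23.7 = -2
x=9: ŷ = -0.9 + 4.1·9 = 36; r = 34 − 36 = -2
x=10: ŷ = -0.9 + 4.1·10 = 40.1; r = 42.1 − 40.1 = 2
x=11: ŷ = -0.9 + 4.1·11 = 44.2; r = 48.2 − 44.2 = 4
x=12: ŷ = -0.9 + 4.1·12 = 48.3; r = 44.3 − 48.3 = -4
x=13: ŷ = -0.9 + 4.1·13 = 52.4; r = 48.4 − 52.4 = -4
x=16: ŷ = -0.9 + 4.1·16 = 64.7; r = 67.7 − 64.7 = 3
SSE = 1 + 16 + 4 + 4 + 4 + 16 + 16 + 16 + 9 = 86
s = √(86/7) = 3.5051
r/s = -2 / 3.5051 = -0.571

-0.571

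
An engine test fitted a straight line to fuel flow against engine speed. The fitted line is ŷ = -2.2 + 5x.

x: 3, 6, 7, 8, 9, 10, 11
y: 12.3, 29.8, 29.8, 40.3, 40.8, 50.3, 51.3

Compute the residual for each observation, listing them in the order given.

x=3: ŷ = -2.2 + 5·3 = 12.8; e = 12.3 − 12.8 = -0.5
x=6: ŷ = -2.2 + 5·6 = 27.8; e = 29.8 − 27.8 = 2
x=7: ŷ = -2.2 + 5·7 = 32.8; e = 29.8 − 32.8 = -3
x=8: ŷ = -2.2 + 5·8 = 37.8; e = 40.3 − 37.8 = 2.5
x=9: ŷ = -2.2 + 5·9 = 42.8; e = 40.8 − 42.8 = -2
x=10: ŷ = -2.2 + 5·10 = 47.8; e = 50.3 − 47.8 = 2.5
x=11: ŷ = -2.2 + 5·11 = 52.8; e = 51.3 − 52.8 = -1.5

-0.5, 2, -3, 2.5, -2, 2.5, -1.5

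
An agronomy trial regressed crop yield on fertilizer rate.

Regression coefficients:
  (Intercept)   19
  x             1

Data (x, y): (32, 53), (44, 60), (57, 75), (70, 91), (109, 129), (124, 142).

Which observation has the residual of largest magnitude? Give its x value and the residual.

x = 44, r = -3

x=32: ŷ = 19 + 32 = 51; r = 53 − 51 = 2
x=44: ŷ = 19 + 44 = 63; r = 60 − 63 = -3
x=57: ŷ = 19 + 57 = 76; r = 75 − 76 = -1
x=70: ŷ = 19 + 70 = 89; r = 91 − 89 = 2
x=109: ŷ = 19 + 109 = 128; r = 129 − 128 = 1
x=124: ŷ = 19 + 124 = 143; r = 142 − 143 = -1
Largest |r| is 3 at x = 44, residual -3.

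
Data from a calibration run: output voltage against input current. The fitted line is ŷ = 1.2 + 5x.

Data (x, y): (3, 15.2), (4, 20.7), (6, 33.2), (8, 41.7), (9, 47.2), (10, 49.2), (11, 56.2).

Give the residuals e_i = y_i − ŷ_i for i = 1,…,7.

x=3: ŷ = 1.2 + 5·3 = 16.2; e = 15.2 − 16.2 = -1
x=4: ŷ = 1.2 + 5·4 = 21.2; e = 20.7 − 21.2 = -0.5
x=6: ŷ = 1.2 + 5·6 = 31.2; e = 33.2 − 31.2 = 2
x=8: ŷ = 1.2 + 5·8 = 41.2; e = 41.7 − 41.2 = 0.5
x=9: ŷ = 1.2 + 5·9 = 46.2; e = 47.2 − 46.2 = 1
x=10: ŷ = 1.2 + 5·10 = 51.2; e = 49.2 − 51.2 = -2
x=11: ŷ = 1.2 + 5·11 = 56.2; e = 56.2 − 56.2 = 0

-1, -0.5, 2, 0.5, 1, -2, 0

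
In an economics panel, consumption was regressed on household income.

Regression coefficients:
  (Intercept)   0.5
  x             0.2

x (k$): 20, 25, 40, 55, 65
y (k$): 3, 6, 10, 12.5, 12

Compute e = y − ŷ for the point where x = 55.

e = 1

ŷ = 0.5 + 0.2·55 = 11.5
e = 12.5 − 11.5 = 1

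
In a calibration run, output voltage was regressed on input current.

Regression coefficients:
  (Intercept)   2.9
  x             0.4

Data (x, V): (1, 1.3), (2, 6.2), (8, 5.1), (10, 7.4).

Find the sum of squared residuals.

x=1: ŷ = 2.9 + 0.4·1 = 3.3; e = 1.3 − 3.3 = -2
x=2: ŷ = 2.9 + 0.4·2 = 3.7; e = 6.2 − 3.7 = 2.5
x=8: ŷ = 2.9 + 0.4·8 = 6.1; e = 5.1 − 6.1 = -1
x=10: ŷ = 2.9 + 0.4·10 = 6.9; e = 7.4 − 6.9 = 0.5
SSE = 4 + 6.25 + 1 + 0.25 = 11.5

SSE = 11.5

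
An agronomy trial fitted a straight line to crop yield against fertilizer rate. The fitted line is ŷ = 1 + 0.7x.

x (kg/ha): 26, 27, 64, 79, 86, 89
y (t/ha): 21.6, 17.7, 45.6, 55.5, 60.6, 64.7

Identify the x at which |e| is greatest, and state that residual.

x = 26, e = 2.4

x=26: ŷ = 1 + 0.7·26 = 19.2; e = 21.6 − 19.2 = 2.4
x=27: ŷ = 1 + 0.7·27 = 19.9; e = 17.7 − 19.9 = -2.2
x=64: ŷ = 1 + 0.7·64 = 45.8; e = 45.6 − 45.8 = -0.2
x=79: ŷ = 1 + 0.7·79 = 56.3; e = 55.5 − 56.3 = -0.8
x=86: ŷ = 1 + 0.7·86 = 61.2; e = 60.6 − 61.2 = -0.6
x=89: ŷ = 1 + 0.7·89 = 63.3; e = 64.7 − 63.3 = 1.4
Largest |e| is 2.4 at x = 26, residual 2.4.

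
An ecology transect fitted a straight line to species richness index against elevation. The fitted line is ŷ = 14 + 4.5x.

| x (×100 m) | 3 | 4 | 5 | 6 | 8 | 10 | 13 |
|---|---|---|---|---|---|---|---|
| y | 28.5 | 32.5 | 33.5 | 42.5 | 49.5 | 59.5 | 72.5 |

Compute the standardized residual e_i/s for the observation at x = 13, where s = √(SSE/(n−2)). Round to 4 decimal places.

0.0000

x=3: ŷ = 14 + 4.5·3 = 27.5; e = 28.5 − 27.5 = 1
x=4: ŷ = 14 + 4.5·4 = 32; e = 32.5 − 32 = 0.5
x=5: ŷ = 14 + 4.5·5 = 36.5; e = 33.5 − 36.5 = -3
x=6: ŷ = 14 + 4.5·6 = 41; e = 42.5 − 41 = 1.5
x=8: ŷ = 14 + 4.5·8 = 50; e = 49.5 − 50 = -0.5
x=10: ŷ = 14 + 4.5·10 = 59; e = 59.5 − 59 = 0.5
x=13: ŷ = 14 + 4.5·13 = 72.5; e = 72.5 − 72.5 = 0
SSE = 1 + 0.25 + 9 + 2.25 + 0.25 + 0.25 + 0 = 13
s = √(13/5) = 1.61245
e/s = 0 / 1.61245 = 0.0000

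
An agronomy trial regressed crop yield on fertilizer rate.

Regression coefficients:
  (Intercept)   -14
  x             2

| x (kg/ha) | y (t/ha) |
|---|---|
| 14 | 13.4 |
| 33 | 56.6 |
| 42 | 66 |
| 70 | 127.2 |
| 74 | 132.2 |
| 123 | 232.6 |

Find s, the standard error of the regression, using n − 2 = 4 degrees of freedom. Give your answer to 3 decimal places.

s = 3.262

x=14: ŷ = -14 + 2·14 = 14; r = 13.4 − 14 = -0.6
x=33: ŷ = -14 + 2·33 = 52; r = 56.6 − 52 = 4.6
x=42: ŷ = -14 + 2·42 = 70; r = 66 − 70 = -4
x=70: ŷ = -14 + 2·70 = 126; r = 127.2 − 126 = 1.2
x=74: ŷ = -14 + 2·74 = 134; r = 132.2 − 134 = -1.8
x=123: ŷ = -14 + 2·123 = 232; r = 232.6 − 232 = 0.6
SSE = 0.36 + 21.16 + 16 + 1.44 + 3.24 + 0.36 = 42.56
s = √(42.56/4) = √10.64 ≈ 3.262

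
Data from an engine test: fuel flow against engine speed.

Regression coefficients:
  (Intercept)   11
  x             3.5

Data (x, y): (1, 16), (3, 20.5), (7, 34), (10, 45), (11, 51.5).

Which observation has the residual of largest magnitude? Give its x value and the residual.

x = 11, e = 2

x=1: ŷ = 11 + 3.5·1 = 14.5; e = 16 − 14.5 = 1.5
x=3: ŷ = 11 + 3.5·3 = 21.5; e = 20.5 − 21.5 = -1
x=7: ŷ = 11 + 3.5·7 = 35.5; e = 34 − 35.5 = -1.5
x=10: ŷ = 11 + 3.5·10 = 46; e = 45 − 46 = -1
x=11: ŷ = 11 + 3.5·11 = 49.5; e = 51.5 − 49.5 = 2
Largest |e| is 2 at x = 11, residual 2.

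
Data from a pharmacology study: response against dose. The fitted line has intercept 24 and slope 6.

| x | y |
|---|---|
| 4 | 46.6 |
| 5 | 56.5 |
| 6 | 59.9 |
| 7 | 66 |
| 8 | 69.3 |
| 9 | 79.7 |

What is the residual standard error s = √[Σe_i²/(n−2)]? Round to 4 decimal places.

x=4: ŷ = 24 + 6·4 = 48; e = 46.6 − 48 = -1.4
x=5: ŷ = 24 + 6·5 = 54; e = 56.5 − 54 = 2.5
x=6: ŷ = 24 + 6·6 = 60; e = 59.9 − 60 = -0.1
x=7: ŷ = 24 + 6·7 = 66; e = 66 − 66 = 0
x=8: ŷ = 24 + 6·8 = 72; e = 69.3 − 72 = -2.7
x=9: ŷ = 24 + 6·9 = 78; e = 79.7 − 78 = 1.7
SSE = 1.96 + 6.25 + 0.01 + 0 + 7.29 + 2.89 = 18.4
s = √(18.4/4) = √4.6 ≈ 2.1448

s = 2.1448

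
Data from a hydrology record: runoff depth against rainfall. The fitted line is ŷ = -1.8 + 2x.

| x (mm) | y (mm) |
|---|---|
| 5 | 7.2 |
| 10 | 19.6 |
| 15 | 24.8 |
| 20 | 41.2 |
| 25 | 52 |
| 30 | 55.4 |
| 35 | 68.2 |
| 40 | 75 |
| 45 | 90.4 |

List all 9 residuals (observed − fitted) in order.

x=5: ŷ = -1.8 + 2·5 = 8.2; r = 7.2 − 8.2 = -1
x=10: ŷ = -1.8 + 2·10 = 18.2; r = 19.6 − 18.2 = 1.4
x=15: ŷ = -1.8 + 2·15 = 28.2; r = 24.8 − 28.2 = -3.4
x=20: ŷ = -1.8 + 2·20 = 38.2; r = 41.2 − 38.2 = 3
x=25: ŷ = -1.8 + 2·25 = 48.2; r = 52 − 48.2 = 3.8
x=30: ŷ = -1.8 + 2·30 = 58.2; r = 55.4 − 58.2 = -2.8
x=35: ŷ = -1.8 + 2·35 = 68.2; r = 68.2 − 68.2 = 0
x=40: ŷ = -1.8 + 2·40 = 78.2; r = 75 − 78.2 = -3.2
x=45: ŷ = -1.8 + 2·45 = 88.2; r = 90.4 − 88.2 = 2.2

-1, 1.4, -3.4, 3, 3.8, -2.8, 0, -3.2, 2.2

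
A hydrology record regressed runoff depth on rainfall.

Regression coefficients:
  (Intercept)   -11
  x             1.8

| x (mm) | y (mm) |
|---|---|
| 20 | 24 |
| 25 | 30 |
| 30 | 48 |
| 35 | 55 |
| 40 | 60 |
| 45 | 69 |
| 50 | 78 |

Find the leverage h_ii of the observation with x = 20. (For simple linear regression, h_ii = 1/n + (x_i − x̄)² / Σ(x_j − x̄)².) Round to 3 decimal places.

h = 0.464

x̄ = (20 + 25 + 30 + 35 + 40 + 45 + 50)/7 = 35
Σ(x − x̄)² = 225 + 100 + 25 + 0 + 25 + 100 + 225 = 700
h = 1/7 + (-15)²/700 = 0.142857 + 0.321429 = 0.464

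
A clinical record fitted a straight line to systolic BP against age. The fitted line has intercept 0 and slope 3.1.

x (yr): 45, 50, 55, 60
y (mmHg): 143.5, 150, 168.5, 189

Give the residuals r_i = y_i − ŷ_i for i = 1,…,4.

4, -5, -2, 3

x=45: ŷ = 3.1·45 = 139.5; r = 143.5 − 139.5 = 4
x=50: ŷ = 3.1·50 = 155; r = 150 − 155 = -5
x=55: ŷ = 3.1·55 = 170.5; r = 168.5 − 170.5 = -2
x=60: ŷ = 3.1·60 = 186; r = 189 − 186 = 3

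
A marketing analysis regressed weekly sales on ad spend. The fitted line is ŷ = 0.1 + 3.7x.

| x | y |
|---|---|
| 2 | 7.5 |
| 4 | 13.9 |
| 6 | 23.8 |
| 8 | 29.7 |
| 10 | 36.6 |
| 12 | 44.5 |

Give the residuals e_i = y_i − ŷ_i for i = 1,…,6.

0, -1, 1.5, 0, -0.5, 0

x=2: ŷ = 0.1 + 3.7·2 = 7.5; e = 7.5 − 7.5 = 0
x=4: ŷ = 0.1 + 3.7·4 = 14.9; e = 13.9 − 14.9 = -1
x=6: ŷ = 0.1 + 3.7·6 = 22.3; e = 23.8 − 22.3 = 1.5
x=8: ŷ = 0.1 + 3.7·8 = 29.7; e = 29.7 − 29.7 = 0
x=10: ŷ = 0.1 + 3.7·10 = 37.1; e = 36.6 − 37.1 = -0.5
x=12: ŷ = 0.1 + 3.7·12 = 44.5; e = 44.5 − 44.5 = 0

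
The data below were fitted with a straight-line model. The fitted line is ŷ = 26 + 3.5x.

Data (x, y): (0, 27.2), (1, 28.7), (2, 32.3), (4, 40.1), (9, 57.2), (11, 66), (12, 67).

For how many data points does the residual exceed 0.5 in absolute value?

5

x=0: ŷ = 26 + 3.5·0 = 26; e = 27.2 − 26 = 1.2
x=1: ŷ = 26 + 3.5·1 = 29.5; e = 28.7 − 29.5 = -0.8
x=2: ŷ = 26 + 3.5·2 = 33; e = 32.3 − 33 = -0.7
x=4: ŷ = 26 + 3.5·4 = 40; e = 40.1 − 40 = 0.1
x=9: ŷ = 26 + 3.5·9 = 57.5; e = 57.2 − 57.5 = -0.3
x=11: ŷ = 26 + 3.5·11 = 64.5; e = 66 − 64.5 = 1.5
x=12: ŷ = 26 + 3.5·12 = 68; e = 67 − 68 = -1
|e| > 0.5: x=0 (|e|=1.2), x=1 (|e|=0.8), x=2 (|e|=0.7), x=11 (|e|=1.5), x=12 (|e|=1) → 5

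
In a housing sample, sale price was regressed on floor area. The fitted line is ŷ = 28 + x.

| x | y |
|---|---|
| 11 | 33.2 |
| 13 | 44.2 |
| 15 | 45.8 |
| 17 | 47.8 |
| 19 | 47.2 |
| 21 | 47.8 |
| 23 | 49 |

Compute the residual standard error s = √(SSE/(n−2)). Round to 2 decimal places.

x=11: ŷ = 28 + 11 = 39; e = 33.2 − 39 = -5.8
x=13: ŷ = 28 + 13 = 41; e = 44.2 − 41 = 3.2
x=15: ŷ = 28 + 15 = 43; e = 45.8 − 43 = 2.8
x=17: ŷ = 28 + 17 = 45; e = 47.8 − 45 = 2.8
x=19: ŷ = 28 + 19 = 47; e = 47.2 − 47 = 0.2
x=21: ŷ = 28 + 21 = 49; e = 47.8 − 49 = -1.2
x=23: ŷ = 28 + 23 = 51; e = 49 − 51 = -2
SSE = 33.64 + 10.24 + 7.84 + 7.84 + 0.04 + 1.44 + 4 = 65.04
s = √(65.04/5) = √13.008 ≈ 3.61

s = 3.61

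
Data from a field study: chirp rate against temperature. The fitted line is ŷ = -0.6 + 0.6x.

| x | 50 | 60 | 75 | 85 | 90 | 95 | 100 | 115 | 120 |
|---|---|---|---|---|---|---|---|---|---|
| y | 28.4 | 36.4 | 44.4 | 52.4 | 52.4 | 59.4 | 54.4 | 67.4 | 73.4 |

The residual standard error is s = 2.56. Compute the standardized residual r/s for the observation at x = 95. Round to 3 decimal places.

1.172

ŷ = -0.6 + 0.6·95 = 56.4
r = 59.4 − 56.4 = 3
r/s = 3 / 2.56 = 1.172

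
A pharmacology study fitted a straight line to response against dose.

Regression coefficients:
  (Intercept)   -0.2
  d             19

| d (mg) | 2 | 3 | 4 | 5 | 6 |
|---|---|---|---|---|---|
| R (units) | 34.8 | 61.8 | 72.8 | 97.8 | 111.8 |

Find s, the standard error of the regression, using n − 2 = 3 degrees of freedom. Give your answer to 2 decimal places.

s = 4.32

d=2: ŷ = -0.2 + 19·2 = 37.8; e = 34.8 − 37.8 = -3
d=3: ŷ = -0.2 + 19·3 = 56.8; e = 61.8 − 56.8 = 5
d=4: ŷ = -0.2 + 19·4 = 75.8; e = 72.8 − 75.8 = -3
d=5: ŷ = -0.2 + 19·5 = 94.8; e = 97.8 − 94.8 = 3
d=6: ŷ = -0.2 + 19·6 = 113.8; e = 111.8 − 113.8 = -2
SSE = 9 + 25 + 9 + 9 + 4 = 56
s = √(56/3) = √18.6667 ≈ 4.32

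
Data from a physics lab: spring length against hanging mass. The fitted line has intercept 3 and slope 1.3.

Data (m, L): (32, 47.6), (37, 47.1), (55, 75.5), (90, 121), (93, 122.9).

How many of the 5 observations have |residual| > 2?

2

m=32: ŷ = 3 + 1.3·32 = 44.6; r = 47.6 − 44.6 = 3
m=37: ŷ = 3 + 1.3·37 = 51.1; r = 47.1 − 51.1 = -4
m=55: ŷ = 3 + 1.3·55 = 74.5; r = 75.5 − 74.5 = 1
m=90: ŷ = 3 + 1.3·90 = 120; r = 121 − 120 = 1
m=93: ŷ = 3 + 1.3·93 = 123.9; r = 122.9 − 123.9 = -1
|r| > 2: m=32 (|r|=3), m=37 (|r|=4) → 2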